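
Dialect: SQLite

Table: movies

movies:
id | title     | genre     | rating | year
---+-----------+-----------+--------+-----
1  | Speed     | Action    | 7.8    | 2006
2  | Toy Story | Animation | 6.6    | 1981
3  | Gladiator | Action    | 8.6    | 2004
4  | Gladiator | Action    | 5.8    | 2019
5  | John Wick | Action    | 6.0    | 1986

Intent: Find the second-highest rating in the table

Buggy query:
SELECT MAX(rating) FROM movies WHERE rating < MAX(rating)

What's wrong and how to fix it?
Bug: MAX(rating) on the right of the comparison is an aggregate-in-WHERE error

Fix: Put the inner MAX in a scalar subquery

Corrected query:
SELECT MAX(rating) FROM movies WHERE rating < (SELECT MAX(rating) FROM movies)

Result:
MAX(rating)
-----------
7.8        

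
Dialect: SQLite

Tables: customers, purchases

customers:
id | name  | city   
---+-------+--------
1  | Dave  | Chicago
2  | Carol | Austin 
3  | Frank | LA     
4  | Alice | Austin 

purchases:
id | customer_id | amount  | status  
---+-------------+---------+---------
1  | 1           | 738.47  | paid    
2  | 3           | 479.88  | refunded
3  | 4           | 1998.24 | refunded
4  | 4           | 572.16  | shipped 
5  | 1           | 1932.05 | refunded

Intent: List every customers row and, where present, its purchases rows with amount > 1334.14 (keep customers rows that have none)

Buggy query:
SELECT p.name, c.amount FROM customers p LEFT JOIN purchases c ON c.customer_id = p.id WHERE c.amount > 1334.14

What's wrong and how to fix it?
Bug: Filtering c.amount in WHERE discards the NULL rows produced by LEFT JOIN, turning it into an inner join

Fix: Put 'c.amount > 1334.14' in the JOIN's ON clause instead of WHERE

Corrected query:
SELECT p.name, c.amount FROM customers p LEFT JOIN purchases c ON c.customer_id = p.id AND c.amount > 1334.14

Result:
name  | amount 
------+--------
Dave  | 1932.05
Carol | NULL   
Frank | NULL   
Alice | 1998.24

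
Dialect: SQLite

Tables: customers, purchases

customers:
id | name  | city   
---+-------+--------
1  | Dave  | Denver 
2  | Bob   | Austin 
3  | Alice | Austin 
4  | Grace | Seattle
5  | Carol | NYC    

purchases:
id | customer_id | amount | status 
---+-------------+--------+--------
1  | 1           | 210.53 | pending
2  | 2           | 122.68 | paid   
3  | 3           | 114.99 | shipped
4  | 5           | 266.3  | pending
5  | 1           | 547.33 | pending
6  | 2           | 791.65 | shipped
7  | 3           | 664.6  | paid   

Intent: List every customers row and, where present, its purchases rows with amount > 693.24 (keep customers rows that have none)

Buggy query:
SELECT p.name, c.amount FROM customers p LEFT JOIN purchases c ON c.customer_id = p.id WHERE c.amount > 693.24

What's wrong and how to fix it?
Bug: A WHERE condition on the right-hand table after LEFT JOIN drops unmatched parents

Fix: Put 'c.amount > 693.24' in the JOIN's ON clause instead of WHERE

Corrected query:
SELECT p.name, c.amount FROM customers p LEFT JOIN purchases c ON c.customer_id = p.id AND c.amount > 693.24

Result:
name  | amount
------+-------
Dave  | NULL  
Bob   | 791.65
Alice | NULL  
Grace | NULL  
Carol | NULL  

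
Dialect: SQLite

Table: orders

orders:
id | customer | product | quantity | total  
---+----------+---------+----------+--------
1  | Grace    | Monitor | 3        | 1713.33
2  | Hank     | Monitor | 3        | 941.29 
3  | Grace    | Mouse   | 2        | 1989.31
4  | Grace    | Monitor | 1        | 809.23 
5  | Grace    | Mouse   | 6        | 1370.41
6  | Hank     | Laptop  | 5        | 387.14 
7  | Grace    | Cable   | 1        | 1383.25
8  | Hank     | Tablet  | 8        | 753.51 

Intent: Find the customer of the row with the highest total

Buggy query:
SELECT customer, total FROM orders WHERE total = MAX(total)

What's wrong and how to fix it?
Bug: MAX(total) is an aggregate and cannot be used directly in WHERE

Fix: Wrap MAX in a scalar subquery so WHERE compares against a single value

Corrected query:
SELECT customer, total FROM orders WHERE total = (SELECT MAX(total) FROM orders)

Result:
customer | total  
---------+--------
Grace    | 1989.31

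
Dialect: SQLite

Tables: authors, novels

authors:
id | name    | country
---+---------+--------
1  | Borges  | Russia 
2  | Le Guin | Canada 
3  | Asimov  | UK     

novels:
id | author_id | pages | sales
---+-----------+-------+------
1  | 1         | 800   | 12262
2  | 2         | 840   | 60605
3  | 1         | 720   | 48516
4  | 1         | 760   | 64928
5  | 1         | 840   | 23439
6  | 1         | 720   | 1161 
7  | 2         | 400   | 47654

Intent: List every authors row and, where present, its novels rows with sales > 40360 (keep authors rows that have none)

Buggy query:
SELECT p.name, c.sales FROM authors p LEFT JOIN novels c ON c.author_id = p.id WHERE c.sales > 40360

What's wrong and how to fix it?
Bug: Filtering c.sales in WHERE discards the NULL rows produced by LEFT JOIN, turning it into an inner join

Fix: Move the right-table condition into the ON clause so unmatched parents are kept

Corrected query:
SELECT p.name, c.sales FROM authors p LEFT JOIN novels c ON c.author_id = p.id AND c.sales > 40360

Result:
name    | sales
--------+------
Borges  | 48516
Borges  | 64928
Le Guin | 47654
Le Guin | 60605
Asimov  | NULL 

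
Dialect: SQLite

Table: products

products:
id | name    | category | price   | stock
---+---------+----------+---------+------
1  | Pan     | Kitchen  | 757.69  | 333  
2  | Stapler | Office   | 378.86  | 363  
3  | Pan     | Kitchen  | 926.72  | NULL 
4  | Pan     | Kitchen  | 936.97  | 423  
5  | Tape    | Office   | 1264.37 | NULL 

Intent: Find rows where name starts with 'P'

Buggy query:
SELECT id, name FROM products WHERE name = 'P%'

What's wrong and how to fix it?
Bug: Wildcards only work with LIKE; '=' treats '%' as a literal character

Fix: Replace '=' with LIKE so 'P%' is treated as a pattern

Corrected query:
SELECT id, name FROM products WHERE name LIKE 'P%'

Result:
id | name
---+-----
1  | Pan 
3  | Pan 
4  | Pan 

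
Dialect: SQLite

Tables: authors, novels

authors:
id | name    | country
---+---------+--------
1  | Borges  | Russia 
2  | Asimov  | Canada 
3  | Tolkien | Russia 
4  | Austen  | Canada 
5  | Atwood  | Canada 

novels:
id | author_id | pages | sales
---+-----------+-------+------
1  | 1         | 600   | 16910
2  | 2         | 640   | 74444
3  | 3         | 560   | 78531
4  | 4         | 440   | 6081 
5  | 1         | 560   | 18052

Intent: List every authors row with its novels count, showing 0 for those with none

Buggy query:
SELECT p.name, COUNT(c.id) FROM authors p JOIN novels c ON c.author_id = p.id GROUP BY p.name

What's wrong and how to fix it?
Bug: INNER JOIN drops authors rows that have no matching novels rows

Fix: Use LEFT JOIN so parents without children still appear (COUNT(c.id) gives 0)

Corrected query:
SELECT p.name, COUNT(c.id) FROM authors p LEFT JOIN novels c ON c.author_id = p.id GROUP BY p.name

Result:
name    | COUNT(c.id)
--------+------------
Asimov  | 1          
Atwood  | 0          
Austen  | 1          
Borges  | 2          
Tolkien | 1          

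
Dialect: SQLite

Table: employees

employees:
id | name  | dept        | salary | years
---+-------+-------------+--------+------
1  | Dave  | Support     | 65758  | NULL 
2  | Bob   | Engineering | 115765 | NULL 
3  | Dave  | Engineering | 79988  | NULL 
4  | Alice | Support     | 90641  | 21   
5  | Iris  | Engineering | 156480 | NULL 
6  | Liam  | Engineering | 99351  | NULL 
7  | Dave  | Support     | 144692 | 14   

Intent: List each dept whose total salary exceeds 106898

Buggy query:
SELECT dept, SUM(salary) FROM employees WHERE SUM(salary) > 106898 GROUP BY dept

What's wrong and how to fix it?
Bug: Aggregate functions cannot appear in a WHERE clause

Fix: Use HAVING (which filters groups after aggregation) instead of WHERE

Corrected query:
SELECT dept, SUM(salary) FROM employees GROUP BY dept HAVING SUM(salary) > 106898

Result:
dept        | SUM(salary)
------------+------------
Engineering | 451584     
Support     | 301091     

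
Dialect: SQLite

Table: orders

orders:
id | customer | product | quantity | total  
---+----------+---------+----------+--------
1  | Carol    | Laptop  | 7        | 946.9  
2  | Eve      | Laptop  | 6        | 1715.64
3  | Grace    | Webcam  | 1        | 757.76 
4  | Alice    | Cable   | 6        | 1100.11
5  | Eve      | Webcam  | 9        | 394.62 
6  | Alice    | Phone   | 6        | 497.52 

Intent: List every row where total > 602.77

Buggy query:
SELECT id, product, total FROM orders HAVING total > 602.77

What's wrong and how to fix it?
Bug: This is a non-aggregate query (no GROUP BY, no aggregates), so in SQLite the HAVING clause is invalid here; a row-level condition belongs in WHERE

Fix: Replace HAVING with WHERE since the condition applies to individual rows

Corrected query:
SELECT id, product, total FROM orders WHERE total > 602.77

Result:
id | product | total  
---+---------+--------
1  | Laptop  | 946.9  
2  | Laptop  | 1715.64
3  | Webcam  | 757.76 
4  | Cable   | 1100.11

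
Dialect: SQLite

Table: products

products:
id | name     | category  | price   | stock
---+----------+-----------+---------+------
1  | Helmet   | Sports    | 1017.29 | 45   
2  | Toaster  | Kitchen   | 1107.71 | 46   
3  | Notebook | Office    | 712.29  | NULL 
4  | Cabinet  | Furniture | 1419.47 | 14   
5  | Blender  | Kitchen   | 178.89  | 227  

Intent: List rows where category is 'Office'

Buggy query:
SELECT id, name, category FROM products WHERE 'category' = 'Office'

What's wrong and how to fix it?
Bug: Single quotes denote string literals in SQL; the column name is being compared as a constant string

Fix: Remove the quotes around the column name (or use double quotes for an identifier)

Corrected query:
SELECT id, name, category FROM products WHERE category = 'Office'

Result:
id | name     | category
---+----------+---------
3  | Notebook | Office  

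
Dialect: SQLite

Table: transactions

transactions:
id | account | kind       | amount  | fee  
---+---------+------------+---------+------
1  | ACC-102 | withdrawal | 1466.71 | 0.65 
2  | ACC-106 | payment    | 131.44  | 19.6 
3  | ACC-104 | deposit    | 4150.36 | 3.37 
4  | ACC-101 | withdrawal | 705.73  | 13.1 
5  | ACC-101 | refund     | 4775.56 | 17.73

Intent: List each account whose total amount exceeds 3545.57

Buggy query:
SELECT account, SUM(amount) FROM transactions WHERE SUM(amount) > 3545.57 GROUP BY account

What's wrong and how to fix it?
Bug: SUM(amount) is an aggregate, but WHERE filters rows before aggregation

Fix: Move the aggregate condition to a HAVING clause

Corrected query:
SELECT account, SUM(amount) FROM transactions GROUP BY account HAVING SUM(amount) > 3545.57

Result:
account | SUM(amount)
--------+------------
ACC-101 | 5481.29    
ACC-104 | 4150.36    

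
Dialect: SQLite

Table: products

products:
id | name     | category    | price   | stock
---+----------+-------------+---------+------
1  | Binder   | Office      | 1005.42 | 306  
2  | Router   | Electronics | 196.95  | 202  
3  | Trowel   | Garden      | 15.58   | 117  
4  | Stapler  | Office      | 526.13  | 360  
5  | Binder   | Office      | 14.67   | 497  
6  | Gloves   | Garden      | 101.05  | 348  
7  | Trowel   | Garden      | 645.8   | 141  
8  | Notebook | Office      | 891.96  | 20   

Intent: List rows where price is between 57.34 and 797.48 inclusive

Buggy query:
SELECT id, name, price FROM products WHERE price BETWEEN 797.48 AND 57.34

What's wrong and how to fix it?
Bug: BETWEEN expects the lower bound first; with 797.48 AND 57.34 the range is empty

Fix: Write BETWEEN 57.34 AND 797.48

Corrected query:
SELECT id, name, price FROM products WHERE price BETWEEN 57.34 AND 797.48

Result:
id | name    | price 
---+---------+-------
2  | Router  | 196.95
4  | Stapler | 526.13
6  | Gloves  | 101.05
7  | Trowel  | 645.8 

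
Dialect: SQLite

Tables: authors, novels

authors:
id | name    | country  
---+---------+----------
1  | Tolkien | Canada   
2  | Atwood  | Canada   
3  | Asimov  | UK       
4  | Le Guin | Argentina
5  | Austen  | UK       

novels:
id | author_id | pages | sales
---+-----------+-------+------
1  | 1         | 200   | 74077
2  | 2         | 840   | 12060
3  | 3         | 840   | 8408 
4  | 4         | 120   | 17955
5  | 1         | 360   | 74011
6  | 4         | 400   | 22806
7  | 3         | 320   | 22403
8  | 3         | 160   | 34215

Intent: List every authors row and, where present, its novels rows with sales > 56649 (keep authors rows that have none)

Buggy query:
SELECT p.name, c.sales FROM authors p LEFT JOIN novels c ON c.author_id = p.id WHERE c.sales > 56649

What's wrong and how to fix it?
Bug: Filtering c.sales in WHERE discards the NULL rows produced by LEFT JOIN, turning it into an inner join

Fix: Move the right-table condition into the ON clause so unmatched parents are kept

Corrected query:
SELECT p.name, c.sales FROM authors p LEFT JOIN novels c ON c.author_id = p.id AND c.sales > 56649

Result:
name    | sales
--------+------
Tolkien | 74011
Tolkien | 74077
Atwood  | NULL 
Asimov  | NULL 
Le Guin | NULL 
Austen  | NULL 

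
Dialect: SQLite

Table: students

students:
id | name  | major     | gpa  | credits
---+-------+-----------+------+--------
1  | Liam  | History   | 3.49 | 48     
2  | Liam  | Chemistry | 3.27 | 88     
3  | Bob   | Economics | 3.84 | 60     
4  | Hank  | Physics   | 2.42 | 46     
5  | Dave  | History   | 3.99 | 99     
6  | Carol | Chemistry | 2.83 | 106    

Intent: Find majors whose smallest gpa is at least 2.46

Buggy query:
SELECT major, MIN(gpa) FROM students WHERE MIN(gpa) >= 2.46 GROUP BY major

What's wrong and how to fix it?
Bug: Aggregates like MIN are computed per group after WHERE runs

Fix: Use HAVING for the per-group MIN condition

Corrected query:
SELECT major, MIN(gpa) FROM students GROUP BY major HAVING MIN(gpa) >= 2.46

Result:
major     | MIN(gpa)
----------+---------
Chemistry | 2.83    
Economics | 3.84    
History   | 3.49    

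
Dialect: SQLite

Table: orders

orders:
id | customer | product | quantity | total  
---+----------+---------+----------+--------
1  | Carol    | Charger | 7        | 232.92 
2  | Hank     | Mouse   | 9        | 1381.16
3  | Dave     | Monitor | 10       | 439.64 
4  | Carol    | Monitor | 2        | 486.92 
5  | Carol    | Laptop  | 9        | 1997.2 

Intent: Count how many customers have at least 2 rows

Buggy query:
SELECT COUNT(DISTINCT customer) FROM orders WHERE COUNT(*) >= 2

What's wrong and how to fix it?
Bug: WHERE filters individual rows, not groups, so a group-level COUNT is invalid there

Fix: Group first with HAVING COUNT(*) >= 2, then COUNT the resulting groups

Corrected query:
SELECT COUNT(*) FROM (SELECT customer FROM orders GROUP BY customer HAVING COUNT(*) >= 2)

Result:
COUNT(*)
--------
1       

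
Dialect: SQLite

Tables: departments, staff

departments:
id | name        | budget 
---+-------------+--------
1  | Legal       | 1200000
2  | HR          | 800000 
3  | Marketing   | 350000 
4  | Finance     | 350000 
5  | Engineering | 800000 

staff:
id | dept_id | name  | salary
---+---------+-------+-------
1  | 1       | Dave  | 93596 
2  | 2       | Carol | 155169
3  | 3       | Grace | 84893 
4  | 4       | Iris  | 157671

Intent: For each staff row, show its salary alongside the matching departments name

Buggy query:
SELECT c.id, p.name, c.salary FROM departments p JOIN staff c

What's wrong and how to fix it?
Bug: JOIN with no ON clause produces a cartesian product; every staff row pairs with every departments row

Fix: Add ON c.dept_id = p.id to the JOIN

Corrected query:
SELECT c.id, p.name, c.salary FROM departments p JOIN staff c ON c.dept_id = p.id

Result:
id | name      | salary
---+-----------+-------
1  | Legal     | 93596 
2  | HR        | 155169
3  | Marketing | 84893 
4  | Finance   | 157671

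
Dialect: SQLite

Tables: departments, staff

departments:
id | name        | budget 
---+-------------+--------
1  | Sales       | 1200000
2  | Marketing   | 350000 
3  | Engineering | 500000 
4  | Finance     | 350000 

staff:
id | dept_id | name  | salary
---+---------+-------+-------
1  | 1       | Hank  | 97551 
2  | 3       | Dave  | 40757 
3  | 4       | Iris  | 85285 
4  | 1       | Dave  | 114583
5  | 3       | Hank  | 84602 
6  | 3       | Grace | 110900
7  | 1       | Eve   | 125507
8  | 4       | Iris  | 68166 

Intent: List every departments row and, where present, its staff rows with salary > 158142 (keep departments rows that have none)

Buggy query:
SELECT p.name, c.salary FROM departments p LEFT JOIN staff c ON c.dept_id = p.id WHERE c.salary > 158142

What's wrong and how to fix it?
Bug: Filtering c.salary in WHERE discards the NULL rows produced by LEFT JOIN, turning it into an inner join

Fix: Put 'c.salary > 158142' in the JOIN's ON clause instead of WHERE

Corrected query:
SELECT p.name, c.salary FROM departments p LEFT JOIN staff c ON c.dept_id = p.id AND c.salary > 158142

Result:
name        | salary
------------+-------
Sales       | NULL  
Marketing   | NULL  
Engineering | NULL  
Finance     | NULL  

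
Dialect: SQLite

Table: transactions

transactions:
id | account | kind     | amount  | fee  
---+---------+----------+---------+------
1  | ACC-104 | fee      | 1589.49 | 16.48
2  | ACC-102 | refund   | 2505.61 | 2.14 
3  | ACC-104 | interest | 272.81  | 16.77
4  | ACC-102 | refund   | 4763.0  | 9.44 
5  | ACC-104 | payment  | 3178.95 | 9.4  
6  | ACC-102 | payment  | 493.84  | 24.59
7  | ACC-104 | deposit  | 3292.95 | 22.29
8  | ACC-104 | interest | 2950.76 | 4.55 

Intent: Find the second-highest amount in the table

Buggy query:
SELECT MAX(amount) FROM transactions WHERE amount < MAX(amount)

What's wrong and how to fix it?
Bug: The inner MAX is an aggregate inside WHERE, which is not allowed

Fix: Compute the overall MAX in a subquery, then take MAX of rows below it

Corrected query:
SELECT MAX(amount) FROM transactions WHERE amount < (SELECT MAX(amount) FROM transactions)

Result:
MAX(amount)
-----------
3292.95    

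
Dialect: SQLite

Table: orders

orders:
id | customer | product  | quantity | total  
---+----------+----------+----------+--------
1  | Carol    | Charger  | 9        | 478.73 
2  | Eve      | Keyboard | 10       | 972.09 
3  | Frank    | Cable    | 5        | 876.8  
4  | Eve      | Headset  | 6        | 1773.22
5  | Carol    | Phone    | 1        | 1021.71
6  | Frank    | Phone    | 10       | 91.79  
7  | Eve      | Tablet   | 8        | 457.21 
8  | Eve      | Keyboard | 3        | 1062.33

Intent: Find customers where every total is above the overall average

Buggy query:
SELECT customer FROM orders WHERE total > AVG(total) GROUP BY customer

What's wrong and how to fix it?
Bug: WHERE evaluates per row before aggregation, so AVG() is unavailable

Fix: Use a subquery for AVG and a HAVING MIN(...) filter so the condition holds for every row in the group

Corrected query:
SELECT customer FROM orders GROUP BY customer HAVING MIN(total) > (SELECT AVG(total) FROM orders)

Result:
(no rows)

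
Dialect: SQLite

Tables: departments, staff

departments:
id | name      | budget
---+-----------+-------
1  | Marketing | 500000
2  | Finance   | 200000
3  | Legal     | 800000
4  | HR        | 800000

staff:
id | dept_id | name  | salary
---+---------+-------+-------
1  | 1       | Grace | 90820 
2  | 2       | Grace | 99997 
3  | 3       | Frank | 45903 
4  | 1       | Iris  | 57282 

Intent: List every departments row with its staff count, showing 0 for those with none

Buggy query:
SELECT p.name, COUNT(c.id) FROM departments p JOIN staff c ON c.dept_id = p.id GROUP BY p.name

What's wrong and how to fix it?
Bug: An inner join excludes parents with zero children

Fix: Use LEFT JOIN so parents without children still appear (COUNT(c.id) gives 0)

Corrected query:
SELECT p.name, COUNT(c.id) FROM departments p LEFT JOIN staff c ON c.dept_id = p.id GROUP BY p.name

Result:
name      | COUNT(c.id)
----------+------------
Finance   | 1          
HR        | 0          
Legal     | 1          
Marketing | 2          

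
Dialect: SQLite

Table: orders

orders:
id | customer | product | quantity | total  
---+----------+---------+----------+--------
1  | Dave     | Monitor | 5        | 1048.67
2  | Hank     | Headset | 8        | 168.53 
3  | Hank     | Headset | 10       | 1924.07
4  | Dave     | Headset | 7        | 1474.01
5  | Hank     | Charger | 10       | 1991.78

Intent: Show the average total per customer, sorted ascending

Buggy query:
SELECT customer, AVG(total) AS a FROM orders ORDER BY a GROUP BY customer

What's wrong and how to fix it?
Bug: GROUP BY must precede ORDER BY

Fix: Reorder: SELECT … FROM … GROUP BY … ORDER BY …

Corrected query:
SELECT customer, AVG(total) AS a FROM orders GROUP BY customer ORDER BY a

Result:
customer | a      
---------+--------
Dave     | 1261.34
Hank     | 1361.46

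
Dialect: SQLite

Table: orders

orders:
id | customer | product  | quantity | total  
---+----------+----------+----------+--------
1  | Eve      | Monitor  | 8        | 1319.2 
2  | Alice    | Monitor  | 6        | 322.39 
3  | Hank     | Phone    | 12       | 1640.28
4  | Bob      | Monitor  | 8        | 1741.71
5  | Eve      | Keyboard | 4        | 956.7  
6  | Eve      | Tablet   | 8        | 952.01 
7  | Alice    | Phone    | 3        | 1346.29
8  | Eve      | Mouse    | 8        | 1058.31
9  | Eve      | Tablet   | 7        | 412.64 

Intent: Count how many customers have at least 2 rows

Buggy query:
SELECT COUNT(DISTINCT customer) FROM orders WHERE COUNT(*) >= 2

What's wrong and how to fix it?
Bug: COUNT(*) cannot appear in WHERE; the per-group count doesn't exist yet

Fix: Group first with HAVING COUNT(*) >= 2, then COUNT the resulting groups

Corrected query:
SELECT COUNT(*) FROM (SELECT customer FROM orders GROUP BY customer HAVING COUNT(*) >= 2)

Result:
COUNT(*)
--------
2       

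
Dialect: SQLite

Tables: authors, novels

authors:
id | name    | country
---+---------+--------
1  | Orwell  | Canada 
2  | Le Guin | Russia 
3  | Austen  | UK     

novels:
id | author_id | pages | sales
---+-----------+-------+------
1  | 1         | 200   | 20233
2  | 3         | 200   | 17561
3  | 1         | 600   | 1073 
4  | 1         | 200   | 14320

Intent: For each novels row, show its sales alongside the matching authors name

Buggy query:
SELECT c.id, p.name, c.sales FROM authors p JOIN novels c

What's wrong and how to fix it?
Bug: Missing join condition: each novels row is matched to all authors rows instead of just its own

Fix: Specify the join condition linking the foreign key to the parent id

Corrected query:
SELECT c.id, p.name, c.sales FROM authors p JOIN novels c ON c.author_id = p.id

Result:
id | name   | sales
---+--------+------
1  | Orwell | 20233
2  | Austen | 17561
3  | Orwell | 1073 
4  | Orwell | 14320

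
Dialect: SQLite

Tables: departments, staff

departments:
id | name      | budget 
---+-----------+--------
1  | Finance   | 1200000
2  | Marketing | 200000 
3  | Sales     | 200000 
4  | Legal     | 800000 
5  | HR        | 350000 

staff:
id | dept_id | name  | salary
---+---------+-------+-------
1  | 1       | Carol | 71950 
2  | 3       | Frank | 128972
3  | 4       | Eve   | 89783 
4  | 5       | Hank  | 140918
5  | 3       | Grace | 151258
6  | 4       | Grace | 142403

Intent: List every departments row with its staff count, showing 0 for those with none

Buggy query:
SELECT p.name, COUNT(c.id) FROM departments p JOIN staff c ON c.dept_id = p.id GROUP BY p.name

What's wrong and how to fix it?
Bug: INNER JOIN drops departments rows that have no matching staff rows

Fix: Switch to LEFT JOIN to retain unmatched parent rows

Corrected query:
SELECT p.name, COUNT(c.id) FROM departments p LEFT JOIN staff c ON c.dept_id = p.id GROUP BY p.name

Result:
name      | COUNT(c.id)
----------+------------
Finance   | 1          
HR        | 1          
Legal     | 2          
Marketing | 0          
Sales     | 2          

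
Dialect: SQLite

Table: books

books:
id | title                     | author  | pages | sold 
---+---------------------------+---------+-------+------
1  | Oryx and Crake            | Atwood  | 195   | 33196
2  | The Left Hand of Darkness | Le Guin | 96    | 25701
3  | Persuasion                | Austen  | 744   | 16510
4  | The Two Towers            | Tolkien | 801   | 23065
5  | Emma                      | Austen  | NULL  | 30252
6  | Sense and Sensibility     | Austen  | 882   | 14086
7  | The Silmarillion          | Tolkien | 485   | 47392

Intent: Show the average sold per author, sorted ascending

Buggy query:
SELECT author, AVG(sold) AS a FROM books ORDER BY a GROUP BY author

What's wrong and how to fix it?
Bug: ORDER BY appears before GROUP BY; SQL clause order requires GROUP BY first

Fix: Reorder: SELECT … FROM … GROUP BY … ORDER BY …

Corrected query:
SELECT author, AVG(sold) AS a FROM books GROUP BY author ORDER BY a

Result:
author  | a           
--------+-------------
Austen  | 20282.666667
Le Guin | 25701       
Atwood  | 33196       
Tolkien | 35228.5     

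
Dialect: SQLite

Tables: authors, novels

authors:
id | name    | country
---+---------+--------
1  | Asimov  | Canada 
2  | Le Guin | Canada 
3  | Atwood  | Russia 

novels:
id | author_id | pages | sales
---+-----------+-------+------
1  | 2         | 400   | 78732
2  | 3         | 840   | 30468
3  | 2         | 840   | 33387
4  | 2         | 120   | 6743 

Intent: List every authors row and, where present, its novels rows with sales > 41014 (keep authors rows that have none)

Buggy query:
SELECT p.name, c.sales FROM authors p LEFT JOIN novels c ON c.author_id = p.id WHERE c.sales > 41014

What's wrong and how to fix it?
Bug: A WHERE condition on the right-hand table after LEFT JOIN drops unmatched parents

Fix: Move the right-table condition into the ON clause so unmatched parents are kept

Corrected query:
SELECT p.name, c.sales FROM authors p LEFT JOIN novels c ON c.author_id = p.id AND c.sales > 41014

Result:
name    | sales
--------+------
Asimov  | NULL 
Le Guin | 78732
Atwood  | NULL 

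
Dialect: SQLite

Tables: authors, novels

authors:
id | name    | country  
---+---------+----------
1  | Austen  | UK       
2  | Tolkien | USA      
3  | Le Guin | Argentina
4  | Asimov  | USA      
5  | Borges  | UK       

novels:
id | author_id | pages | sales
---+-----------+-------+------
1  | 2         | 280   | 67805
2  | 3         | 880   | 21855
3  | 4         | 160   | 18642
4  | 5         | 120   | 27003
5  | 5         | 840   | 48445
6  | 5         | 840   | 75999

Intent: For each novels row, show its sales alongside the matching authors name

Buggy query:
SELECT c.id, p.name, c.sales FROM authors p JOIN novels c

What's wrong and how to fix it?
Bug: Missing join condition: each novels row is matched to all authors rows instead of just its own

Fix: Add ON c.author_id = p.id to the JOIN

Corrected query:
SELECT c.id, p.name, c.sales FROM authors p JOIN novels c ON c.author_id = p.id

Result:
id | name    | sales
---+---------+------
1  | Tolkien | 67805
2  | Le Guin | 21855
3  | Asimov  | 18642
4  | Borges  | 27003
5  | Borges  | 48445
6  | Borges  | 75999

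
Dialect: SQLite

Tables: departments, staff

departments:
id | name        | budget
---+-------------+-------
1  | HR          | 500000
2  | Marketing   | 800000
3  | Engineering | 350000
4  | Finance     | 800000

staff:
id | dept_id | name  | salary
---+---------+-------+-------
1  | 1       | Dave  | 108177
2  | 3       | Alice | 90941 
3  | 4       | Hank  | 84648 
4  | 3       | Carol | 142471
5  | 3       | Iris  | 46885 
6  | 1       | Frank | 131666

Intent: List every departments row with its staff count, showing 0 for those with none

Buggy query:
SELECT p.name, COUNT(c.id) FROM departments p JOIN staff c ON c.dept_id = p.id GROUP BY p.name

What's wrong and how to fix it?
Bug: An inner join excludes parents with zero children

Fix: Switch to LEFT JOIN to retain unmatched parent rows

Corrected query:
SELECT p.name, COUNT(c.id) FROM departments p LEFT JOIN staff c ON c.dept_id = p.id GROUP BY p.name

Result:
name        | COUNT(c.id)
------------+------------
Engineering | 3          
Finance     | 1          
HR          | 2          
Marketing   | 0          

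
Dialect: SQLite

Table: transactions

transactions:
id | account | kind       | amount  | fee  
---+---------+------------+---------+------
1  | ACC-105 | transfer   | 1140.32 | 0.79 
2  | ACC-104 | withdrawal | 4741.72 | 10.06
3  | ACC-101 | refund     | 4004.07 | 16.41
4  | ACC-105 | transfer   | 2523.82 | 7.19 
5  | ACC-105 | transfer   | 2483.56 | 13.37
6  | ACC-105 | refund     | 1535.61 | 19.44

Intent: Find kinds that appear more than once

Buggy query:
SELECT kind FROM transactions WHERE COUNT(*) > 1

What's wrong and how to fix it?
Bug: COUNT(*) is an aggregate and cannot be used in WHERE

Fix: GROUP BY kind, then filter groups with HAVING COUNT(*) > 1

Corrected query:
SELECT kind FROM transactions GROUP BY kind HAVING COUNT(*) > 1

Result:
kind    
--------
refund  
transfer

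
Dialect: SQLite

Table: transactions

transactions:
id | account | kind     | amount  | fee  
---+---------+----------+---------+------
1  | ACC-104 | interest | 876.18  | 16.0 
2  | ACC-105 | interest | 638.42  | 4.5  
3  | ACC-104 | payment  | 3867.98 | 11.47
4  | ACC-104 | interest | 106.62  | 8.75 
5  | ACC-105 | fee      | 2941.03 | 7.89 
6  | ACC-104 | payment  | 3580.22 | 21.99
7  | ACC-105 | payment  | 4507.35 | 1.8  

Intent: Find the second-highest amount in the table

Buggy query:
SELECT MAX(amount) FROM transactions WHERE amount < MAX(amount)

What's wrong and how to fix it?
Bug: The inner MAX is an aggregate inside WHERE, which is not allowed

Fix: Compute the overall MAX in a subquery, then take MAX of rows below it

Corrected query:
SELECT MAX(amount) FROM transactions WHERE amount < (SELECT MAX(amount) FROM transactions)

Result:
MAX(amount)
-----------
3867.98    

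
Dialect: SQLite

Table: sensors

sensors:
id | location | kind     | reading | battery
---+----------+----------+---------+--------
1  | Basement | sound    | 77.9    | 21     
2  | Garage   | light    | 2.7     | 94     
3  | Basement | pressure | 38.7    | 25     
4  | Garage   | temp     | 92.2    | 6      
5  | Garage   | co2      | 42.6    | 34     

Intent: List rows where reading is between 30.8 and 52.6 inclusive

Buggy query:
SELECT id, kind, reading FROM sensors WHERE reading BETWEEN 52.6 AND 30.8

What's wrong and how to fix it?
Bug: BETWEEN expects the lower bound first; with 52.6 AND 30.8 the range is empty

Fix: Swap the bounds so the smaller value comes first

Corrected query:
SELECT id, kind, reading FROM sensors WHERE reading BETWEEN 30.8 AND 52.6

Result:
id | kind     | reading
---+----------+--------
3  | pressure | 38.7   
5  | co2      | 42.6   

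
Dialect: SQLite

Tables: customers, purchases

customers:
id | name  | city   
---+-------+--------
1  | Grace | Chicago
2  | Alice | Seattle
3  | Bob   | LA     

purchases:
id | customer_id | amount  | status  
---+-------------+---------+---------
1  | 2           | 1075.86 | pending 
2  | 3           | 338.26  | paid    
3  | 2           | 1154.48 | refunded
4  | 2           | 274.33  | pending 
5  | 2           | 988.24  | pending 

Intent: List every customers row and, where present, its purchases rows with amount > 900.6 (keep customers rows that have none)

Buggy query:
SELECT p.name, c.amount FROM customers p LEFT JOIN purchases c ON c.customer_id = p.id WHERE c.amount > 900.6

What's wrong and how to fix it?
Bug: Filtering c.amount in WHERE discards the NULL rows produced by LEFT JOIN, turning it into an inner join

Fix: Move the right-table condition into the ON clause so unmatched parents are kept

Corrected query:
SELECT p.name, c.amount FROM customers p LEFT JOIN purchases c ON c.customer_id = p.id AND c.amount > 900.6

Result:
name  | amount 
------+--------
Grace | NULL   
Alice | 988.24 
Alice | 1075.86
Alice | 1154.48
Bob   | NULL   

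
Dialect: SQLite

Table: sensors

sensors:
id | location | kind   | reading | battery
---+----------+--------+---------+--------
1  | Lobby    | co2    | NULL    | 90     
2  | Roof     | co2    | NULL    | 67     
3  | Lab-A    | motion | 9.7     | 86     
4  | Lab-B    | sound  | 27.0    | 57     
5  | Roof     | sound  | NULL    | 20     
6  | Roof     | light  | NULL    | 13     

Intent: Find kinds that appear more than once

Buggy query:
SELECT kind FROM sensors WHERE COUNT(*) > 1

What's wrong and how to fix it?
Bug: COUNT(*) is an aggregate and cannot be used in WHERE

Fix: GROUP BY kind, then filter groups with HAVING COUNT(*) > 1

Corrected query:
SELECT kind FROM sensors GROUP BY kind HAVING COUNT(*) > 1

Result:
kind 
-----
co2  
sound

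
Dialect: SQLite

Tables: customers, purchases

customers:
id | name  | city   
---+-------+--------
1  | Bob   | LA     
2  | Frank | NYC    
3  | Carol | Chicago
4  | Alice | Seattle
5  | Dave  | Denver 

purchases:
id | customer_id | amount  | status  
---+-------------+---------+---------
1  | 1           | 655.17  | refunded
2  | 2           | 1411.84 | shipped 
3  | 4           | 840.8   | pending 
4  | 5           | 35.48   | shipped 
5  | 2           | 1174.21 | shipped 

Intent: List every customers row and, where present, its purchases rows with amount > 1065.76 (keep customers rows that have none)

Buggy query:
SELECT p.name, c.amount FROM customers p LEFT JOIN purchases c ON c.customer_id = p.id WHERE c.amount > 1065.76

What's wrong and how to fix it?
Bug: A WHERE condition on the right-hand table after LEFT JOIN drops unmatched parents

Fix: Move the right-table condition into the ON clause so unmatched parents are kept

Corrected query:
SELECT p.name, c.amount FROM customers p LEFT JOIN purchases c ON c.customer_id = p.id AND c.amount > 1065.76

Result:
name  | amount 
------+--------
Bob   | NULL   
Frank | 1174.21
Frank | 1411.84
Carol | NULL   
Alice | NULL   
Dave  | NULL   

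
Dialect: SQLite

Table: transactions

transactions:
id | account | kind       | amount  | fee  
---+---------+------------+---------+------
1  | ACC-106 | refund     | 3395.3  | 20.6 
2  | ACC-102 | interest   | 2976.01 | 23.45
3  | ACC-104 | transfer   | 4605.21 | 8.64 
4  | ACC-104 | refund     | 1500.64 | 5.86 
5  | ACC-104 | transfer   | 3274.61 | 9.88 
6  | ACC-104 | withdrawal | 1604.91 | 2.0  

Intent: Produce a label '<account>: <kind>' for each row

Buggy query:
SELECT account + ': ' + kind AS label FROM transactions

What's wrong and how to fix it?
Bug: '+' is numeric addition; on text columns SQLite converts them to 0 instead of concatenating

Fix: Replace + with || to concatenate text

Corrected query:
SELECT account || ': ' || kind AS label FROM transactions

Result:
label              
-------------------
ACC-106: refund    
ACC-102: interest  
ACC-104: transfer  
ACC-104: refund    
ACC-104: transfer  
ACC-104: withdrawal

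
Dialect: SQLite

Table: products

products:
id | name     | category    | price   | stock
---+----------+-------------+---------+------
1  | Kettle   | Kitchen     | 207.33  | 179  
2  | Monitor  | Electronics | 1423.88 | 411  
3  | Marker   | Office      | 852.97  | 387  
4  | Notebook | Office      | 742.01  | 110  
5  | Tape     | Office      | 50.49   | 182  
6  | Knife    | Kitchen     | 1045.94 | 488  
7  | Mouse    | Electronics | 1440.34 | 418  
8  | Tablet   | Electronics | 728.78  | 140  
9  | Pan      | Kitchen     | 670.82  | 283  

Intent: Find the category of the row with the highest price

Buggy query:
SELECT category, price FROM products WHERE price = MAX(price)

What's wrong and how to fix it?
Bug: MAX(price) is an aggregate and cannot be used directly in WHERE

Fix: Use a subquery: WHERE price = (SELECT MAX(price) FROM products)

Corrected query:
SELECT category, price FROM products WHERE price = (SELECT MAX(price) FROM products)

Result:
category    | price  
------------+--------
Electronics | 1440.34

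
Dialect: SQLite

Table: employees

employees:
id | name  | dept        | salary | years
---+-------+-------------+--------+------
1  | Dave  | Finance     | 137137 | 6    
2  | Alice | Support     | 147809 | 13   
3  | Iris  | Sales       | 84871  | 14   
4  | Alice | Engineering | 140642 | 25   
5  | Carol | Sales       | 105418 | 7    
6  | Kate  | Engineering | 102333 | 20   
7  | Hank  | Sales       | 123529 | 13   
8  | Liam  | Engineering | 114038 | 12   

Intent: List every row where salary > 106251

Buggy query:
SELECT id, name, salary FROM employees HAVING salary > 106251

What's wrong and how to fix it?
Bug: HAVING filters the output of aggregation, but this query has no GROUP BY and no aggregate functions, so SQLite rejects it (HAVING clause on a non-aggregate query); the condition here is per row

Fix: Use WHERE for row-level filtering

Corrected query:
SELECT id, name, salary FROM employees WHERE salary > 106251

Result:
id | name  | salary
---+-------+-------
1  | Dave  | 137137
2  | Alice | 147809
4  | Alice | 140642
7  | Hank  | 123529
8  | Liam  | 114038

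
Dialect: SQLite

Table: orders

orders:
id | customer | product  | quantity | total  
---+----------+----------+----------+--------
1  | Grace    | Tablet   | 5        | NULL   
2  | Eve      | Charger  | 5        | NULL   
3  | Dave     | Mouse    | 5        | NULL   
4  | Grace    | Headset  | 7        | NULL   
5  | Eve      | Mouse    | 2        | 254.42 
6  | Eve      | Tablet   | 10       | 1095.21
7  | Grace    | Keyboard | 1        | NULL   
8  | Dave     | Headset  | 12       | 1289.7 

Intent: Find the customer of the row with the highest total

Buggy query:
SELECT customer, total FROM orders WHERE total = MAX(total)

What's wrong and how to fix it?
Bug: WHERE is evaluated per row; an aggregate over the whole table isn't defined there

Fix: Wrap MAX in a scalar subquery so WHERE compares against a single value

Corrected query:
SELECT customer, total FROM orders WHERE total = (SELECT MAX(total) FROM orders)

Result:
customer | total 
---------+-------
Dave     | 1289.7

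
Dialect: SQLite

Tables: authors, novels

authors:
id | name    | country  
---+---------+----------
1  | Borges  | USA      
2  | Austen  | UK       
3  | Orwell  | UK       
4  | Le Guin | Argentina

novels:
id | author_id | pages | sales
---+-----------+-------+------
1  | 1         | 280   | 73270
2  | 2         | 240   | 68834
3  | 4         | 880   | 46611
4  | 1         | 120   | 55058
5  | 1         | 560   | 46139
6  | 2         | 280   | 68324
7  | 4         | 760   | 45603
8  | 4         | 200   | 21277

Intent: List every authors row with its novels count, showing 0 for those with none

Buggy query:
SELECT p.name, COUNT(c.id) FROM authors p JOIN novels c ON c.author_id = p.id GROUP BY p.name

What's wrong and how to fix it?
Bug: An inner join excludes parents with zero children

Fix: Use LEFT JOIN so parents without children still appear (COUNT(c.id) gives 0)

Corrected query:
SELECT p.name, COUNT(c.id) FROM authors p LEFT JOIN novels c ON c.author_id = p.id GROUP BY p.name

Result:
name    | COUNT(c.id)
--------+------------
Austen  | 2          
Borges  | 3          
Le Guin | 3          
Orwell  | 0          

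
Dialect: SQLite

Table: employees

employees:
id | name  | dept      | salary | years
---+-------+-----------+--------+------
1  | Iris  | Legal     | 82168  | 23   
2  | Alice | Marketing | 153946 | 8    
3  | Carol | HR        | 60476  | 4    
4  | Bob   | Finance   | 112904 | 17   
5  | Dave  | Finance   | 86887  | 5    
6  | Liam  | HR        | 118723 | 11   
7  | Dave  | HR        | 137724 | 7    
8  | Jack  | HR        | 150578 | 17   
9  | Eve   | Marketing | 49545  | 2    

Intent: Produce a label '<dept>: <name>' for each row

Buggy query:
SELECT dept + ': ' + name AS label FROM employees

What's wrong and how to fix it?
Bug: '+' is numeric addition; on text columns SQLite converts them to 0 instead of concatenating

Fix: Use the || operator for string concatenation

Corrected query:
SELECT dept || ': ' || name AS label FROM employees

Result:
label           
----------------
Legal: Iris     
Marketing: Alice
HR: Carol       
Finance: Bob    
Finance: Dave   
HR: Liam        
HR: Dave        
HR: Jack        
Marketing: Eve  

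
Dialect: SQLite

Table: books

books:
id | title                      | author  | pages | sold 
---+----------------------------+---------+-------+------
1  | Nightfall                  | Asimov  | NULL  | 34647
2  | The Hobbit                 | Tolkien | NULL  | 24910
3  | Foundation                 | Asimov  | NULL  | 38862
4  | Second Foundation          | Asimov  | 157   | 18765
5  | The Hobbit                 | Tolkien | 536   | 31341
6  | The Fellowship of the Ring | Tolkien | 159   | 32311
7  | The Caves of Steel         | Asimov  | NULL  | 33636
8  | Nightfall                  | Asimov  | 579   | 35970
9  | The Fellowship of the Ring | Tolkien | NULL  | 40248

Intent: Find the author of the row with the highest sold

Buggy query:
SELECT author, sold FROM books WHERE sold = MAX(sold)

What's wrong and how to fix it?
Bug: MAX(sold) is an aggregate and cannot be used directly in WHERE

Fix: Wrap MAX in a scalar subquery so WHERE compares against a single value

Corrected query:
SELECT author, sold FROM books WHERE sold = (SELECT MAX(sold) FROM books)

Result:
author  | sold 
--------+------
Tolkien | 40248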